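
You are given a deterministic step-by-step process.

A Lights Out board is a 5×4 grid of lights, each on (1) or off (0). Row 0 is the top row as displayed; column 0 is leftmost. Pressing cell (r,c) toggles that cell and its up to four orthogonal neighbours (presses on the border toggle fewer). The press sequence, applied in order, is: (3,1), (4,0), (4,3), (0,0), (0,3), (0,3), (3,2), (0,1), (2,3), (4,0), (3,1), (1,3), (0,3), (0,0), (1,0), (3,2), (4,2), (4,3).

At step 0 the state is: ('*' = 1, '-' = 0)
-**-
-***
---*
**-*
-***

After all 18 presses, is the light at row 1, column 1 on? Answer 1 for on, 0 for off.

1

t=0: -**-
-***
---*
**-*
-***
t=1: -**-
-***
-*-*
--**
--**
t=2: -**-
-***
-*-*
*-**
****
t=3: -**-
-***
-*-*
*-*-
**--
t=4: *-*-
****
-*-*
*-*-
**--
t=5: *--*
***-
-*-*
*-*-
**--
t=6: *-*-
****
-*-*
*-*-
**--
t=7: *-*-
****
-***
**-*
***-
t=8: -*--
*-**
-***
**-*
***-
t=9: -*--
*-*-
-*--
**--
***-
t=10: -*--
*-*-
-*--
-*--
--*-
t=11: -*--
*-*-
----
*-*-
-**-
t=12: -*-*
*--*
---*
*-*-
-**-
t=13: -**-
*---
---*
*-*-
-**-
t=14: *-*-
----
---*
*-*-
-**-
t=15: --*-
**--
*--*
*-*-
-**-
t=16: --*-
**--
*-**
**-*
-*--
t=17: --*-
**--
*-**
****
--**
t=18: --*-
**--
*-**
***-
----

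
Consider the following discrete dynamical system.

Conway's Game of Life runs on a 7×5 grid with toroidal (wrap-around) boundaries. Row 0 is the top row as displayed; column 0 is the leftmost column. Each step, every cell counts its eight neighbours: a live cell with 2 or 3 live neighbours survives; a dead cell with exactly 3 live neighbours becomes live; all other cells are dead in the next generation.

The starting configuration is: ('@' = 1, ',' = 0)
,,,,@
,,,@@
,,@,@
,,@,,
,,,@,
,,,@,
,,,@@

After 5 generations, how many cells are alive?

9

k=0  ,,,,@
,,,@@
,,@,@
,,@,,
,,,@,
,,,@,
,,,@@
k=1  @,,,,
@,,,@
,,@,@
,,@,,
,,@@,
,,@@,
,,,@@
k=2  @,,@,
@@,@@
@@,,@
,@@,,
,@,,,
,,,,,
,,@@@
k=3  ,,,,,
,,,@,
,,,,,
,,@,,
,@@,,
,,@@,
,,@@@
k=4  ,,@,@
,,,,,
,,,,,
,@@,,
,@,,,
,,,,@
,,@,@
k=5  ,,,,,
,,,,,
,,,,,
,@@,,
@@@,,
@,,@,
@,,,@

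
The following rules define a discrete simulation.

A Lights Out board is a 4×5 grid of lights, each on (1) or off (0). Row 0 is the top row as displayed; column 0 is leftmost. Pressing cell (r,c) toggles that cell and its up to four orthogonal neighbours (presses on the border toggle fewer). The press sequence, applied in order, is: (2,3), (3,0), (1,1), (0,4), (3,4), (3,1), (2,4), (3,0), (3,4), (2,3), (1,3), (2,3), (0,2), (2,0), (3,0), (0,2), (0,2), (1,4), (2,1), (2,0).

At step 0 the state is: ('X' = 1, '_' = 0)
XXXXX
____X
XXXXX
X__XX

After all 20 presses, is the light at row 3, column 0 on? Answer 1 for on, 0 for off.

1

t=0: XXXXX
____X
XXXXX
X__XX
t=1: XXXXX
___XX
XX___
X___X
t=2: XXXXX
___XX
_X___
_X__X
t=3: X_XXX
XXXXX
_____
_X__X
t=4: X_X__
XXXX_
_____
_X__X
t=5: X_X__
XXXX_
____X
_X_X_
t=6: X_X__
XXXX_
_X__X
X_XX_
t=7: X_X__
XXXXX
_X_X_
X_XXX
t=8: X_X__
XXXXX
XX_X_
_XXXX
t=9: X_X__
XXXXX
XX_XX
_XX__
t=10: X_X__
XXX_X
XXX__
_XXX_
t=11: X_XX_
XX_X_
XXXX_
_XXX_
t=12: X_XX_
XX___
XX__X
_XX__
t=13: XX___
XXX__
XX__X
_XX__
t=14: XX___
_XX__
____X
XXX__
t=15: XX___
_XX__
X___X
__X__
t=16: X_XX_
_X___
X___X
__X__
t=17: XX___
_XX__
X___X
__X__
t=18: XX__X
_XXXX
X____
__X__
t=19: XX__X
__XXX
_XX__
_XX__
t=20: XX__X
X_XXX
X_X__
XXX__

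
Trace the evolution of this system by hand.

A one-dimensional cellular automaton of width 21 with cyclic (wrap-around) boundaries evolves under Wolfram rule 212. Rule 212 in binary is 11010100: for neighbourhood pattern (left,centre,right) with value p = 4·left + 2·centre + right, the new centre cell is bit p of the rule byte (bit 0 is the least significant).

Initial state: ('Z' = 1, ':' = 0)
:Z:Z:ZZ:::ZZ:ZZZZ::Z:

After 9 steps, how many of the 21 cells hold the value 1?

t=0: :Z:Z:ZZ:::ZZ:ZZZZ::Z:
t=1: :Z:Z::ZZ:::Z::ZZZZ:ZZ
t=2: :Z:ZZ::ZZ::ZZ::ZZZ::Z
t=3: :Z::ZZ::ZZ::ZZ::ZZZ:Z
t=4: :ZZ::ZZ::ZZ::ZZ::ZZ:Z
t=5: ::ZZ::ZZ::ZZ::ZZ::Z:Z
t=6: Z::ZZ::ZZ::ZZ::ZZ:Z:Z
t=7: ZZ::ZZ::ZZ::ZZ::Z:Z::
t=8: :ZZ::ZZ::ZZ::ZZ:Z:ZZ:
t=9: ::ZZ::ZZ::ZZ::Z:Z::ZZ

10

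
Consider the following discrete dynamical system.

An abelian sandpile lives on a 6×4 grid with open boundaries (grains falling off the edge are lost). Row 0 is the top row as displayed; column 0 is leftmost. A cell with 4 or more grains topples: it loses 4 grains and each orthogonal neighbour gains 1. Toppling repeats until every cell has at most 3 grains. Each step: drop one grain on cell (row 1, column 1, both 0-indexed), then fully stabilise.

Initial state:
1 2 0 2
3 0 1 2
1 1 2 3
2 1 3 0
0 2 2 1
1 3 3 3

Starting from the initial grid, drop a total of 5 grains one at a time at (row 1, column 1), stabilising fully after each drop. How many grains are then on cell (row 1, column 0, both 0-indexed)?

0

0) 1 2 0 2
3 0 1 2
1 1 2 3
2 1 3 0
0 2 2 1
1 3 3 3
1) 1 2 0 2
3 1 1 2
1 1 2 3
2 1 3 0
0 2 2 1
1 3 3 3
2) 1 2 0 2
3 2 1 2
1 1 2 3
2 1 3 0
0 2 2 1
1 3 3 3
3) 1 2 0 2
3 3 1 2
1 1 2 3
2 1 3 0
0 2 2 1
1 3 3 3
4) 2 3 0 2
0 1 2 2
2 2 2 3
2 1 3 0
0 2 2 1
1 3 3 3
5) 2 3 0 2
0 2 2 2
2 2 2 3
2 1 3 0
0 2 2 1
1 3 3 3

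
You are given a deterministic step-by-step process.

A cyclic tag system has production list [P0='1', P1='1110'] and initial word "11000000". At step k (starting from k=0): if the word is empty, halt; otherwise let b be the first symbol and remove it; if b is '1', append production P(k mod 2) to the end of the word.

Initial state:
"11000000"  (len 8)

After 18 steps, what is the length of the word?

0) "11000000"  (len 8)
1) "10000001"  (len 8)
2) "00000011110"  (len 11)
3) "0000011110"  (len 10)
4) "000011110"  (len 9)
5) "00011110"  (len 8)
6) "0011110"  (len 7)
7) "011110"  (len 6)
8) "11110"  (len 5)
9) "11101"  (len 5)
10) "11011110"  (len 8)
11) "10111101"  (len 8)
12) "01111011110"  (len 11)
13) "1111011110"  (len 10)
14) "1110111101110"  (len 13)
15) "1101111011101"  (len 13)
16) "1011110111011110"  (len 16)
17) "0111101110111101"  (len 16)
18) "111101110111101"  (len 15)

15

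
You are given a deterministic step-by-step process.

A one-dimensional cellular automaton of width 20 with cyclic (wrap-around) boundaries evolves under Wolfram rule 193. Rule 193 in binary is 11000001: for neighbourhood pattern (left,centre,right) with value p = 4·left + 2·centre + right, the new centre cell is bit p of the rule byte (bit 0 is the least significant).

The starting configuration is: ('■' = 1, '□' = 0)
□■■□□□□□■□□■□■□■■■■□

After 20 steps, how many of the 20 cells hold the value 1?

t=0: □■■□□□□□■□□■□■□■■■■□
t=1: □□■□■■■□□□□□□□□□■■■□
t=2: ■□□□□■■□■■■■■■■□□■■□
t=3: □□■■□□■□□■■■■■■□□□■□
t=4: ■□□■□□□□□□■■■■■□■□□□
t=5: □□□□□■■■■□□■■■■□□□■□
t=6: ■■■■□□■■■□□□■■■□■□□□
t=7: □■■■□□□■■□■□□■■□□□■□
t=8: □□■■□■□□■□□□□□■□■□□□
t=9: ■□□■□□□□□□■■■□□□□□■■
t=10: ■□□□□■■■■□□■■□■■■□□■
t=11: ■□■■□□■■■□□□■□□■■□□□
t=12: □□□■□□□■■□■□□□□□■□■□
t=13: ■■□□□■□□■□□□■■■□□□□□
t=14: □■□■□□□□□□■□□■■□■■■□
t=15: □□□□□■■■■□□□□□■□□■■□
t=16: ■■■■□□■■■□■■■□□□□□■□
t=17: □■■■□□□■■□□■■□■■■□□□
t=18: □□■■□■□□■□□□■□□■■□■■
t=19: □□□■□□□□□□■□□□□□■□□■
t=20: □■□□□■■■■□□□■■■□□□□□

8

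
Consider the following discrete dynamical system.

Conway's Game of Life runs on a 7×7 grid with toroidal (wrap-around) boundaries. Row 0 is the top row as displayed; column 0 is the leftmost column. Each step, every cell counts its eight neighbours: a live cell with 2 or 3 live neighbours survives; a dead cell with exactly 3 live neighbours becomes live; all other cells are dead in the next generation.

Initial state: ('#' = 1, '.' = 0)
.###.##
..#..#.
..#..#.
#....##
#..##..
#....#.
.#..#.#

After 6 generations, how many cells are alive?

k=0  .###.##
..#..#.
..#..#.
#....##
#..##..
#....#.
.#..#.#
k=1  .#.#..#
.....#.
.#..##.
##.#.#.
##..#..
##.#.#.
.#.##..
k=2  #..#.#.
#.#..##
###..#.
...#.#.
...#.#.
...#.##
.#.#.##
k=3  ...#...
..##.#.
#.##.#.
.#.#.#.
..##.#.
#..#...
...#...
k=4  ...#...
.#....#
.....#.
.#...#.
.#.#..#
...#...
..###..
k=5  ...##..
.......
#....##
#.#.###
#...#..
.......
..#.#..
k=6  ...##..
....###
##..#..
...##..
##.##..
...#...
....#..

16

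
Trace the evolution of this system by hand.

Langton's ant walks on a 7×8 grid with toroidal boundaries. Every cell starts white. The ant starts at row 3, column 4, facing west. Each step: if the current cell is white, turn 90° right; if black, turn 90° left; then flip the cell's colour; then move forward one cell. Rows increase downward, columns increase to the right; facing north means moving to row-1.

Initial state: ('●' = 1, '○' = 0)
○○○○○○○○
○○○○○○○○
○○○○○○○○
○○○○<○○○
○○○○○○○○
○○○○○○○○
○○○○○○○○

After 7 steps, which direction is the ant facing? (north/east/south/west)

north

step 0: ○○○○○○○○
○○○○○○○○
○○○○○○○○
○○○○<○○○
○○○○○○○○
○○○○○○○○
○○○○○○○○
step 1: ○○○○○○○○
○○○○○○○○
○○○○^○○○
○○○○●○○○
○○○○○○○○
○○○○○○○○
○○○○○○○○
step 2: ○○○○○○○○
○○○○○○○○
○○○○●>○○
○○○○●○○○
○○○○○○○○
○○○○○○○○
○○○○○○○○
step 3: ○○○○○○○○
○○○○○○○○
○○○○●●○○
○○○○●v○○
○○○○○○○○
○○○○○○○○
○○○○○○○○
step 4: ○○○○○○○○
○○○○○○○○
○○○○●●○○
○○○○<●○○
○○○○○○○○
○○○○○○○○
○○○○○○○○
step 5: ○○○○○○○○
○○○○○○○○
○○○○●●○○
○○○○○●○○
○○○○v○○○
○○○○○○○○
○○○○○○○○
step 6: ○○○○○○○○
○○○○○○○○
○○○○●●○○
○○○○○●○○
○○○<●○○○
○○○○○○○○
○○○○○○○○
step 7: ○○○○○○○○
○○○○○○○○
○○○○●●○○
○○○^○●○○
○○○●●○○○
○○○○○○○○
○○○○○○○○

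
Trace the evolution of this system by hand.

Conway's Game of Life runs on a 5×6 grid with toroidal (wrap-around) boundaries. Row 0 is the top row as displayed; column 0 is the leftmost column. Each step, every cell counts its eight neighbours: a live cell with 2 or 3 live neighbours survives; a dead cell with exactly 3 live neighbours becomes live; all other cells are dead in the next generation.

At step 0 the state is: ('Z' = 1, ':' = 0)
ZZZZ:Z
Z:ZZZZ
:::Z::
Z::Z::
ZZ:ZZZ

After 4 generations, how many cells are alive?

6

step 0: ZZZZ:Z
Z:ZZZZ
:::Z::
Z::Z::
ZZ:ZZZ
step 1: ::::::
::::::
ZZ::::
ZZ:Z::
::::::
step 2: ::::::
::::::
ZZZ:::
ZZZ:::
::::::
step 3: ::::::
:Z::::
Z:Z:::
Z:Z:::
:Z::::
step 4: ::::::
:Z::::
Z:Z:::
Z:Z:::
:Z::::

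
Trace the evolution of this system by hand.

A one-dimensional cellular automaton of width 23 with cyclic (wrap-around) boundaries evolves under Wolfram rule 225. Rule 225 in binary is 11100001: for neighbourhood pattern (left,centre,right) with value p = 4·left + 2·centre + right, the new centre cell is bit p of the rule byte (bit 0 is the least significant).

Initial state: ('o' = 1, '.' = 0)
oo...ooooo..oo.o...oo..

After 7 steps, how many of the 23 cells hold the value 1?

gen 0: oo...ooooo..oo.o...oo..
gen 1: .o.o..oooo...oo..o..o..
gen 2: ..o....ooo.o..o.......o
gen 3: ....oo..ooo.....ooooo..
gen 4: ooo..o...oo.ooo..oooo.o
gen 5: ooo....o..oo.oo...oooo.
gen 6: .oo.oo.....oo.o.o..oooo
gen 7: o.oo.o.ooo..oo.o....ooo

13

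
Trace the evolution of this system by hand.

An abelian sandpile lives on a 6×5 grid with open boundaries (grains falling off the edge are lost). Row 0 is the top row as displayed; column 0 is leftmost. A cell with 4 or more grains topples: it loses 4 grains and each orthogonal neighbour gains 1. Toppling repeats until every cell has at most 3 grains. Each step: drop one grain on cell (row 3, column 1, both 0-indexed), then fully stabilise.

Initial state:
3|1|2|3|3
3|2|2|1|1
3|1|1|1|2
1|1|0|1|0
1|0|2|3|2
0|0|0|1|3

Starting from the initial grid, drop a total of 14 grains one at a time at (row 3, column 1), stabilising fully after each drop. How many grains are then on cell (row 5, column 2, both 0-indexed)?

1

k=0  3|1|2|3|3
3|2|2|1|1
3|1|1|1|2
1|1|0|1|0
1|0|2|3|2
0|0|0|1|3
k=1  3|1|2|3|3
3|2|2|1|1
3|1|1|1|2
1|2|0|1|0
1|0|2|3|2
0|0|0|1|3
k=2  3|1|2|3|3
3|2|2|1|1
3|1|1|1|2
1|3|0|1|0
1|0|2|3|2
0|0|0|1|3
k=3  3|1|2|3|3
3|2|2|1|1
3|2|1|1|2
2|0|1|1|0
1|1|2|3|2
0|0|0|1|3
k=4  3|1|2|3|3
3|2|2|1|1
3|2|1|1|2
2|1|1|1|0
1|1|2|3|2
0|0|0|1|3
k=5  3|1|2|3|3
3|2|2|1|1
3|2|1|1|2
2|2|1|1|0
1|1|2|3|2
0|0|0|1|3
k=6  3|1|2|3|3
3|2|2|1|1
3|2|1|1|2
2|3|1|1|0
1|1|2|3|2
0|0|0|1|3
k=7  3|1|2|3|3
3|2|2|1|1
3|3|1|1|2
3|0|2|1|0
1|2|2|3|2
0|0|0|1|3
k=8  3|1|2|3|3
3|2|2|1|1
3|3|1|1|2
3|1|2|1|0
1|2|2|3|2
0|0|0|1|3
k=9  3|1|2|3|3
3|2|2|1|1
3|3|1|1|2
3|2|2|1|0
1|2|2|3|2
0|0|0|1|3
k=10  3|1|2|3|3
3|2|2|1|1
3|3|1|1|2
3|3|2|1|0
1|2|2|3|2
0|0|0|1|3
k=11  0|3|2|3|3
2|0|3|1|1
2|2|2|1|2
1|2|3|1|0
2|3|2|3|2
0|0|0|1|3
k=12  0|3|2|3|3
2|0|3|1|1
2|2|2|1|2
1|3|3|1|0
2|3|2|3|2
0|0|0|1|3
k=13  0|3|2|3|3
2|0|3|1|1
2|3|3|1|2
2|2|1|3|0
3|1|1|0|3
0|1|1|2|3
k=14  0|3|2|3|3
2|0|3|1|1
2|3|3|1|2
2|3|1|3|0
3|1|1|0|3
0|1|1|2|3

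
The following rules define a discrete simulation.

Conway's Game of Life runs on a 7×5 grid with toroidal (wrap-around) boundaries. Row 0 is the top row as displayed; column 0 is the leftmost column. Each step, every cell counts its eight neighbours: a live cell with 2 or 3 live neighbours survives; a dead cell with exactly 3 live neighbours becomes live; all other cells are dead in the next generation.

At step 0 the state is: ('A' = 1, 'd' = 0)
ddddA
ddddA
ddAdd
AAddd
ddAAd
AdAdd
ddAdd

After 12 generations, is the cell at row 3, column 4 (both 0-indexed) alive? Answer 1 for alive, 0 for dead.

step 0: ddddA
ddddA
ddAdd
AAddd
ddAAd
AdAdd
ddAdd
step 1: dddAd
dddAd
AAddd
dAdAd
AdAAA
ddAdd
dAdAd
step 2: dddAA
ddAdA
AAddA
dddAd
AdddA
Adddd
dddAd
step 3: ddAdA
dAAdd
AAAdA
dAdAd
AdddA
Adddd
dddAd
step 4: dAAdd
ddddA
ddddA
dddAd
AAddA
Adddd
dddAA
step 5: AdAdA
AddAd
dddAA
dddAd
AAddA
dAdAd
AAAAA
step 6: ddddd
AAAdd
ddAAd
ddAAd
AAdAA
ddddd
ddddd
step 7: dAddd
dAAAd
ddddA
Adddd
AAdAA
AdddA
ddddd
step 8: dAddd
AAAAd
AAAAA
dAdAd
dAdAd
dAdAd
Adddd
step 9: ddddA
ddddd
ddddd
ddddd
AAdAA
AAddA
AAAdd
step 10: AAddd
ddddd
ddddd
AdddA
dAAAd
ddddd
ddAAd
step 11: dAAdd
ddddd
ddddd
AAAAA
AAAAA
dAddd
dAAdd
step 12: dAAdd
ddddd
AAAAA
ddddd
ddddd
ddddA
Adddd

0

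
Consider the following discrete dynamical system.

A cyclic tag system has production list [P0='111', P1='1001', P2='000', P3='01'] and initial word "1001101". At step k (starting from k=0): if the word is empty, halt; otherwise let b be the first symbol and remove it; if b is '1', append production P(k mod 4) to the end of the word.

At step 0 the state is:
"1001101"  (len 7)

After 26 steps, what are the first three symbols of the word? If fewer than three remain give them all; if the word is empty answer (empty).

101

t=0: "1001101"  (len 7)
t=1: "001101111"  (len 9)
t=2: "01101111"  (len 8)
t=3: "1101111"  (len 7)
t=4: "10111101"  (len 8)
t=5: "0111101111"  (len 10)
t=6: "111101111"  (len 9)
t=7: "11101111000"  (len 11)
t=8: "110111100001"  (len 12)
t=9: "10111100001111"  (len 14)
t=10: "01111000011111001"  (len 17)
t=11: "1111000011111001"  (len 16)
t=12: "11100001111100101"  (len 17)
t=13: "1100001111100101111"  (len 19)
t=14: "1000011111001011111001"  (len 22)
t=15: "000011111001011111001000"  (len 24)
t=16: "00011111001011111001000"  (len 23)
t=17: "0011111001011111001000"  (len 22)
t=18: "011111001011111001000"  (len 21)
t=19: "11111001011111001000"  (len 20)
t=20: "111100101111100100001"  (len 21)
t=21: "11100101111100100001111"  (len 23)
t=22: "11001011111001000011111001"  (len 26)
t=23: "1001011111001000011111001000"  (len 28)
t=24: "00101111100100001111100100001"  (len 29)
t=25: "0101111100100001111100100001"  (len 28)
t=26: "101111100100001111100100001"  (len 27)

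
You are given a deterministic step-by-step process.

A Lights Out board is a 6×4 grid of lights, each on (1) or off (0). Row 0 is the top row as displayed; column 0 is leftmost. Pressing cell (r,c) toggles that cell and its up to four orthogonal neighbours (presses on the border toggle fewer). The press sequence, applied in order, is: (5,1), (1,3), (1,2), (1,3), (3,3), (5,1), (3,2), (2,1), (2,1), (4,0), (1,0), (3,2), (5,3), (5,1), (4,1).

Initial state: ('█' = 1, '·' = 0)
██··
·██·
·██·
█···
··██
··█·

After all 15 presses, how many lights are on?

15

step 0: ██··
·██·
·██·
█···
··██
··█·
step 1: ██··
·██·
·██·
█···
·███
██··
step 2: ██·█
·█·█
·███
█···
·███
██··
step 3: ████
··█·
·█·█
█···
·███
██··
step 4: ███·
···█
·█··
█···
·███
██··
step 5: ███·
···█
·█·█
█·██
·██·
██··
step 6: ███·
···█
·█·█
█·██
··█·
··█·
step 7: ███·
···█
·███
██··
····
··█·
step 8: ███·
·█·█
█··█
█···
····
··█·
step 9: ███·
···█
·███
██··
····
··█·
step 10: ███·
···█
·███
·█··
██··
█·█·
step 11: ·██·
██·█
████
·█··
██··
█·█·
step 12: ·██·
██·█
██·█
··██
███·
█·█·
step 13: ·██·
██·█
██·█
··██
████
█··█
step 14: ·██·
██·█
██·█
··██
█·██
·███
step 15: ·██·
██·█
██·█
·███
·█·█
··██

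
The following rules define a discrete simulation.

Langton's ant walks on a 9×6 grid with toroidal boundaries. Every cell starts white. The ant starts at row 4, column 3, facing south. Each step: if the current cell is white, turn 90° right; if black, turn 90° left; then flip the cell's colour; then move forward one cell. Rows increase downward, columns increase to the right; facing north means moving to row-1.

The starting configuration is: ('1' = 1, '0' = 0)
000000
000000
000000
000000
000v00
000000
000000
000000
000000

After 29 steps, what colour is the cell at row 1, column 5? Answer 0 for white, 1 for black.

step 0: 000000
000000
000000
000000
000v00
000000
000000
000000
000000
step 1: 000000
000000
000000
000000
00<100
000000
000000
000000
000000
step 2: 000000
000000
000000
00^000
001100
000000
000000
000000
000000
step 3: 000000
000000
000000
001>00
001100
000000
000000
000000
000000
step 4: 000000
000000
000000
001100
001v00
000000
000000
000000
000000
step 5: 000000
000000
000000
001100
0010>0
000000
000000
000000
000000
step 6: 000000
000000
000000
001100
001010
0000v0
000000
000000
000000
step 7: 000000
000000
000000
001100
001010
000<10
000000
000000
000000
step 8: 000000
000000
000000
001100
001^10
000110
000000
000000
000000
step 9: 000000
000000
000000
001100
0011>0
000110
000000
000000
000000
step 10: 000000
000000
000000
0011^0
001100
000110
000000
000000
000000
step 11: 000000
000000
000000
00111>
001100
000110
000000
000000
000000
step 12: 000000
000000
000000
001111
00110v
000110
000000
000000
000000
step 13: 000000
000000
000000
001111
0011<1
000110
000000
000000
000000
step 14: 000000
000000
000000
0011^1
001111
000110
000000
000000
000000
step 15: 000000
000000
000000
001<01
001111
000110
000000
000000
000000
step 16: 000000
000000
000000
001001
001v11
000110
000000
000000
000000
step 17: 000000
000000
000000
001001
0010>1
000110
000000
000000
000000
step 18: 000000
000000
000000
0010^1
001001
000110
000000
000000
000000
step 19: 000000
000000
000000
00101>
001001
000110
000000
000000
000000
step 20: 000000
000000
00000^
001010
001001
000110
000000
000000
000000
step 21: 000000
000000
>00001
001010
001001
000110
000000
000000
000000
step 22: 000000
000000
100001
v01010
001001
000110
000000
000000
000000
step 23: 000000
000000
100001
10101<
001001
000110
000000
000000
000000
step 24: 000000
000000
10000^
101011
001001
000110
000000
000000
000000
step 25: 000000
000000
1000<0
101011
001001
000110
000000
000000
000000
step 26: 000000
0000^0
100010
101011
001001
000110
000000
000000
000000
step 27: 000000
00001>
100010
101011
001001
000110
000000
000000
000000
step 28: 000000
000011
10001v
101011
001001
000110
000000
000000
000000
step 29: 000000
000011
1000<1
101011
001001
000110
000000
000000
000000

1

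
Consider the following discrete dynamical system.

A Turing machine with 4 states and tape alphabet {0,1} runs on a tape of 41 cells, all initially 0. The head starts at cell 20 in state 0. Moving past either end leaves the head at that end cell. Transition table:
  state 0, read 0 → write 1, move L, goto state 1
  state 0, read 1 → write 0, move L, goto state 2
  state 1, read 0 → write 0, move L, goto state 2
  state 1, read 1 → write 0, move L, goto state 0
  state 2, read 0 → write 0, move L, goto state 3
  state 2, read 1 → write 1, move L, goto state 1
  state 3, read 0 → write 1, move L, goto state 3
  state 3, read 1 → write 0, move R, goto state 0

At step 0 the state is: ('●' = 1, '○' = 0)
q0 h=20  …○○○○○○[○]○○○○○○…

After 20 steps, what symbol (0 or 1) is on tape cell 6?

1

0) q0 h=20  …○○○○○○[○]○○○○○○…
1) q1 h=19  …○○○○○○[○]●○○○○○…
2) q2 h=18  …○○○○○○[○]○●○○○○…
3) q3 h=17  …○○○○○○[○]○○●○○○…
4) q3 h=16  …○○○○○○[○]●○○●○○…
5) q3 h=15  …○○○○○○[○]●●○○●○…
6) q3 h=14  …○○○○○○[○]●●●○○●…
7) q3 h=13  …○○○○○○[○]●●●●○○…
8) q3 h=12  …○○○○○○[○]●●●●●○…
9) q3 h=11  …○○○○○○[○]●●●●●●…
10) q3 h=10  …○○○○○○[○]●●●●●●…
11) q3 h= 9  …○○○○○○[○]●●●●●●…
12) q3 h= 8  …○○○○○○[○]●●●●●●…
13) q3 h= 7  …○○○○○○[○]●●●●●●…
14) q3 h= 6  |○○○○○○[○]●●●●●●…
15) q3 h= 5  |○○○○○[○]●●●●●●…
16) q3 h= 4  |○○○○[○]●●●●●●…
17) q3 h= 3  |○○○[○]●●●●●●…
18) q3 h= 2  |○○[○]●●●●●●…
19) q3 h= 1  |○[○]●●●●●●…
20) q3 h= 0  |[○]●●●●●●…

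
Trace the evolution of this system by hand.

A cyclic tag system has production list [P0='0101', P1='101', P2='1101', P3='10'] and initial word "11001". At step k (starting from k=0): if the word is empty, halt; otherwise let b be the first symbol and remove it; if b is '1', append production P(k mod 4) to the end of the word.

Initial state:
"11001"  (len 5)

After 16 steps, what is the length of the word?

step 0: "11001"  (len 5)
step 1: "10010101"  (len 8)
step 2: "0010101101"  (len 10)
step 3: "010101101"  (len 9)
step 4: "10101101"  (len 8)
step 5: "01011010101"  (len 11)
step 6: "1011010101"  (len 10)
step 7: "0110101011101"  (len 13)
step 8: "110101011101"  (len 12)
step 9: "101010111010101"  (len 15)
step 10: "01010111010101101"  (len 17)
step 11: "1010111010101101"  (len 16)
step 12: "01011101010110110"  (len 17)
step 13: "1011101010110110"  (len 16)
step 14: "011101010110110101"  (len 18)
step 15: "11101010110110101"  (len 17)
step 16: "110101011011010110"  (len 18)

18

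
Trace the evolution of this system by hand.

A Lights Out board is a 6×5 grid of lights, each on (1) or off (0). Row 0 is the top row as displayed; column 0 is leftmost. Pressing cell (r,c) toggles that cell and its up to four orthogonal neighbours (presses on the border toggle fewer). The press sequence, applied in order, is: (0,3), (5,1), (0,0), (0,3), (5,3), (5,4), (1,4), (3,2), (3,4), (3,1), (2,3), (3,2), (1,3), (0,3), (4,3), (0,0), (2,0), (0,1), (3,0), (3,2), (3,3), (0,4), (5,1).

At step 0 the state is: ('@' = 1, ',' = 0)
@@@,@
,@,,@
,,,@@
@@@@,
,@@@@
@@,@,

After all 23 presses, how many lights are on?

9

gen 0: @@@,@
,@,,@
,,,@@
@@@@,
,@@@@
@@,@,
gen 1: @@,@,
,@,@@
,,,@@
@@@@,
,@@@@
@@,@,
gen 2: @@,@,
,@,@@
,,,@@
@@@@,
,,@@@
,,@@,
gen 3: ,,,@,
@@,@@
,,,@@
@@@@,
,,@@@
,,@@,
gen 4: ,,@,@
@@,,@
,,,@@
@@@@,
,,@@@
,,@@,
gen 5: ,,@,@
@@,,@
,,,@@
@@@@,
,,@,@
,,,,@
gen 6: ,,@,@
@@,,@
,,,@@
@@@@,
,,@,,
,,,@,
gen 7: ,,@,,
@@,@,
,,,@,
@@@@,
,,@,,
,,,@,
gen 8: ,,@,,
@@,@,
,,@@,
@,,,,
,,,,,
,,,@,
gen 9: ,,@,,
@@,@,
,,@@@
@,,@@
,,,,@
,,,@,
gen 10: ,,@,,
@@,@,
,@@@@
,@@@@
,@,,@
,,,@,
gen 11: ,,@,,
@@,,,
,@,,,
,@@,@
,@,,@
,,,@,
gen 12: ,,@,,
@@,,,
,@@,,
,,,@@
,@@,@
,,,@,
gen 13: ,,@@,
@@@@@
,@@@,
,,,@@
,@@,@
,,,@,
gen 14: ,,,,@
@@@,@
,@@@,
,,,@@
,@@,@
,,,@,
gen 15: ,,,,@
@@@,@
,@@@,
,,,,@
,@,@,
,,,,,
gen 16: @@,,@
,@@,@
,@@@,
,,,,@
,@,@,
,,,,,
gen 17: @@,,@
@@@,@
@,@@,
@,,,@
,@,@,
,,,,,
gen 18: ,,@,@
@,@,@
@,@@,
@,,,@
,@,@,
,,,,,
gen 19: ,,@,@
@,@,@
,,@@,
,@,,@
@@,@,
,,,,,
gen 20: ,,@,@
@,@,@
,,,@,
,,@@@
@@@@,
,,,,,
gen 21: ,,@,@
@,@,@
,,,,,
,,,,,
@@@,,
,,,,,
gen 22: ,,@@,
@,@,,
,,,,,
,,,,,
@@@,,
,,,,,
gen 23: ,,@@,
@,@,,
,,,,,
,,,,,
@,@,,
@@@,,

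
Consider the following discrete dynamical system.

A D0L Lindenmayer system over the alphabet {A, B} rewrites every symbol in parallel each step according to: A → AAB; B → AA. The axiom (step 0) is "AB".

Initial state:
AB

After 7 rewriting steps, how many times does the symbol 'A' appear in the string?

gen 0: AB
gen 1: AABAA
gen 2: AABAABAAAABAAB
gen 3: AABAABAAAABAABAAAABAABAABAABAAAABAABAA
gen 4: AABAABAAAABAABAAAABAABAABAABAAAABAABAAAABAABAABAABAAAABAABAAAABAABAAAABAABAAAABAABAABAABAAAABAABAAAABAAB
gen 5: AABAABAAAABAABAAAABAABAABAABAAAABAABAAAABAABAABAABAAAABAAB…BAABAAAABAABAAAABAABAABAABAAAABAABAAAABAABAABAABAAAABAABAA  (len 284)
gen 6: AABAABAAAABAABAAAABAABAABAABAAAABAABAAAABAABAABAABAAAABAAB…BAABAAAABAABAAAABAABAAAABAABAAAABAABAABAABAAAABAABAAAABAAB  (len 776)
gen 7: AABAABAAAABAABAAAABAABAABAABAAAABAABAAAABAABAABAABAAAABAAB…BAABAAAABAABAAAABAABAABAABAAAABAABAAAABAABAABAABAAAABAABAA  (len 2120)

1552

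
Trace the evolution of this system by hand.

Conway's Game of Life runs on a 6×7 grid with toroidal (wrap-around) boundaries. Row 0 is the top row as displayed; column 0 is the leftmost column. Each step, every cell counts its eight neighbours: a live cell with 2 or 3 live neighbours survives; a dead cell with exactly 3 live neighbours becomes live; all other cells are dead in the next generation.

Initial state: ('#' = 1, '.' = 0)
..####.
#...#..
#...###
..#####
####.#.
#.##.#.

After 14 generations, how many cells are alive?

gen 0: ..####.
#...#..
#...###
..#####
####.#.
#.##.#.
gen 1: ..#..#.
##.....
##.....
.......
#......
#....#.
gen 2: #......
#.#...#
##.....
##.....
......#
.#.....
gen 3: #.....#
......#
..#....
.#....#
.#.....
#......
gen 4: #.....#
#.....#
#......
###....
.#.....
##....#
gen 5: .....#.
.#.....
.......
#.#....
......#
.#....#
gen 6: #......
.......
.#.....
.......
.#....#
#....##
gen 7: #......
.......
.......
#......
.....##
.#...#.
gen 8: .......
.......
.......
......#
#....##
#....#.
gen 9: .......
.......
.......
#....##
#....#.
#....#.
gen 10: .......
.......
......#
#....#.
##..##.
.......
gen 11: .......
.......
......#
##..##.
##..##.
.......
gen 12: .......
.......
#....##
.#..#..
##..##.
.......
gen 13: .......
......#
#....##
.#..#..
##..##.
.......
gen 14: .......
#....##
#....##
.#..#..
##..##.
.......

12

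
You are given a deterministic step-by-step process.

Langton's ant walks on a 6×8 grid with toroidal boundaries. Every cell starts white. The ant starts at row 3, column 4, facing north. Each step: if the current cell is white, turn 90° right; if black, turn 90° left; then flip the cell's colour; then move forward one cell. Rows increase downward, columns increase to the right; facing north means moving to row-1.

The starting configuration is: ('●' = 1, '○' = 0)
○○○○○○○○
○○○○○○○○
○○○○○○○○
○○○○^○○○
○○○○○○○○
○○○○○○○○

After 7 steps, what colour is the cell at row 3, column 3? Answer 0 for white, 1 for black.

step 0: ○○○○○○○○
○○○○○○○○
○○○○○○○○
○○○○^○○○
○○○○○○○○
○○○○○○○○
step 1: ○○○○○○○○
○○○○○○○○
○○○○○○○○
○○○○●>○○
○○○○○○○○
○○○○○○○○
step 2: ○○○○○○○○
○○○○○○○○
○○○○○○○○
○○○○●●○○
○○○○○v○○
○○○○○○○○
step 3: ○○○○○○○○
○○○○○○○○
○○○○○○○○
○○○○●●○○
○○○○<●○○
○○○○○○○○
step 4: ○○○○○○○○
○○○○○○○○
○○○○○○○○
○○○○^●○○
○○○○●●○○
○○○○○○○○
step 5: ○○○○○○○○
○○○○○○○○
○○○○○○○○
○○○<○●○○
○○○○●●○○
○○○○○○○○
step 6: ○○○○○○○○
○○○○○○○○
○○○^○○○○
○○○●○●○○
○○○○●●○○
○○○○○○○○
step 7: ○○○○○○○○
○○○○○○○○
○○○●>○○○
○○○●○●○○
○○○○●●○○
○○○○○○○○

1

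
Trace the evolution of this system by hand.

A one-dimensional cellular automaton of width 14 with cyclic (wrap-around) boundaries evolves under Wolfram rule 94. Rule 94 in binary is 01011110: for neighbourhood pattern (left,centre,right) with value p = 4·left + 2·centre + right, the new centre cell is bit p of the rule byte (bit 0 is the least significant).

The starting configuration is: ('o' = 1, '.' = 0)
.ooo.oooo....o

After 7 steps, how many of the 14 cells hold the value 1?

0) .ooo.oooo....o
1) .o.o.o..oo..oo
2) .o.o.ooooooooo
3) .o.o.o.......o
4) .o.o.oo.....oo
5) .o.o.ooo...ooo
6) .o.o.o.oo.oo.o
7) .o.o.o.oo.oo.o

8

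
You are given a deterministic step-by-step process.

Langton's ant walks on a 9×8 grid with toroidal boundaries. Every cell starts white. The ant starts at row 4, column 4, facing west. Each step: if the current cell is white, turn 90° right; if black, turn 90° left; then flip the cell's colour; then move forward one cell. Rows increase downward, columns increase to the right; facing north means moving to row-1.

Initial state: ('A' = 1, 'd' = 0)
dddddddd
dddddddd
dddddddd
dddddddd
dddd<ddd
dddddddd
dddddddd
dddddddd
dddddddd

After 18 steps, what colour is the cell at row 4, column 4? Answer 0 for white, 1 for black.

0

gen 0: dddddddd
dddddddd
dddddddd
dddddddd
dddd<ddd
dddddddd
dddddddd
dddddddd
dddddddd
gen 1: dddddddd
dddddddd
dddddddd
dddd^ddd
ddddAddd
dddddddd
dddddddd
dddddddd
dddddddd
gen 2: dddddddd
dddddddd
dddddddd
ddddA>dd
ddddAddd
dddddddd
dddddddd
dddddddd
dddddddd
gen 3: dddddddd
dddddddd
dddddddd
ddddAAdd
ddddAvdd
dddddddd
dddddddd
dddddddd
dddddddd
gen 4: dddddddd
dddddddd
dddddddd
ddddAAdd
dddd<Add
dddddddd
dddddddd
dddddddd
dddddddd
gen 5: dddddddd
dddddddd
dddddddd
ddddAAdd
dddddAdd
ddddvddd
dddddddd
dddddddd
dddddddd
gen 6: dddddddd
dddddddd
dddddddd
ddddAAdd
dddddAdd
ddd<Addd
dddddddd
dddddddd
dddddddd
gen 7: dddddddd
dddddddd
dddddddd
ddddAAdd
ddd^dAdd
dddAAddd
dddddddd
dddddddd
dddddddd
gen 8: dddddddd
dddddddd
dddddddd
ddddAAdd
dddA>Add
dddAAddd
dddddddd
dddddddd
dddddddd
gen 9: dddddddd
dddddddd
dddddddd
ddddAAdd
dddAAAdd
dddAvddd
dddddddd
dddddddd
dddddddd
gen 10: dddddddd
dddddddd
dddddddd
ddddAAdd
dddAAAdd
dddAd>dd
dddddddd
dddddddd
dddddddd
gen 11: dddddddd
dddddddd
dddddddd
ddddAAdd
dddAAAdd
dddAdAdd
dddddvdd
dddddddd
dddddddd
gen 12: dddddddd
dddddddd
dddddddd
ddddAAdd
dddAAAdd
dddAdAdd
dddd<Add
dddddddd
dddddddd
gen 13: dddddddd
dddddddd
dddddddd
ddddAAdd
dddAAAdd
dddA^Add
ddddAAdd
dddddddd
dddddddd
gen 14: dddddddd
dddddddd
dddddddd
ddddAAdd
dddAAAdd
dddAA>dd
ddddAAdd
dddddddd
dddddddd
gen 15: dddddddd
dddddddd
dddddddd
ddddAAdd
dddAA^dd
dddAAddd
ddddAAdd
dddddddd
dddddddd
gen 16: dddddddd
dddddddd
dddddddd
ddddAAdd
dddA<ddd
dddAAddd
ddddAAdd
dddddddd
dddddddd
gen 17: dddddddd
dddddddd
dddddddd
ddddAAdd
dddAdddd
dddAvddd
ddddAAdd
dddddddd
dddddddd
gen 18: dddddddd
dddddddd
dddddddd
ddddAAdd
dddAdddd
dddAd>dd
ddddAAdd
dddddddd
dddddddd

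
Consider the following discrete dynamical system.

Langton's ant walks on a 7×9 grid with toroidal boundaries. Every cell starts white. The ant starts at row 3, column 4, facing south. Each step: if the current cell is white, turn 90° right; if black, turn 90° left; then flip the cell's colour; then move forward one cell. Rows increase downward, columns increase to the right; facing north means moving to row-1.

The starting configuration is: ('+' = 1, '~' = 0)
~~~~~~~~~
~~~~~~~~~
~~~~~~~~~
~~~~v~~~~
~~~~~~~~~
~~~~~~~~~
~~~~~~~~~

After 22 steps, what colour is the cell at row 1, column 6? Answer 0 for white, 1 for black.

[0] ~~~~~~~~~
~~~~~~~~~
~~~~~~~~~
~~~~v~~~~
~~~~~~~~~
~~~~~~~~~
~~~~~~~~~
[1] ~~~~~~~~~
~~~~~~~~~
~~~~~~~~~
~~~<+~~~~
~~~~~~~~~
~~~~~~~~~
~~~~~~~~~
[2] ~~~~~~~~~
~~~~~~~~~
~~~^~~~~~
~~~++~~~~
~~~~~~~~~
~~~~~~~~~
~~~~~~~~~
[3] ~~~~~~~~~
~~~~~~~~~
~~~+>~~~~
~~~++~~~~
~~~~~~~~~
~~~~~~~~~
~~~~~~~~~
[4] ~~~~~~~~~
~~~~~~~~~
~~~++~~~~
~~~+v~~~~
~~~~~~~~~
~~~~~~~~~
~~~~~~~~~
[5] ~~~~~~~~~
~~~~~~~~~
~~~++~~~~
~~~+~>~~~
~~~~~~~~~
~~~~~~~~~
~~~~~~~~~
[6] ~~~~~~~~~
~~~~~~~~~
~~~++~~~~
~~~+~+~~~
~~~~~v~~~
~~~~~~~~~
~~~~~~~~~
[7] ~~~~~~~~~
~~~~~~~~~
~~~++~~~~
~~~+~+~~~
~~~~<+~~~
~~~~~~~~~
~~~~~~~~~
[8] ~~~~~~~~~
~~~~~~~~~
~~~++~~~~
~~~+^+~~~
~~~~++~~~
~~~~~~~~~
~~~~~~~~~
[9] ~~~~~~~~~
~~~~~~~~~
~~~++~~~~
~~~++>~~~
~~~~++~~~
~~~~~~~~~
~~~~~~~~~
[10] ~~~~~~~~~
~~~~~~~~~
~~~++^~~~
~~~++~~~~
~~~~++~~~
~~~~~~~~~
~~~~~~~~~
[11] ~~~~~~~~~
~~~~~~~~~
~~~+++>~~
~~~++~~~~
~~~~++~~~
~~~~~~~~~
~~~~~~~~~
[12] ~~~~~~~~~
~~~~~~~~~
~~~++++~~
~~~++~v~~
~~~~++~~~
~~~~~~~~~
~~~~~~~~~
[13] ~~~~~~~~~
~~~~~~~~~
~~~++++~~
~~~++<+~~
~~~~++~~~
~~~~~~~~~
~~~~~~~~~
[14] ~~~~~~~~~
~~~~~~~~~
~~~++^+~~
~~~++++~~
~~~~++~~~
~~~~~~~~~
~~~~~~~~~
[15] ~~~~~~~~~
~~~~~~~~~
~~~+<~+~~
~~~++++~~
~~~~++~~~
~~~~~~~~~
~~~~~~~~~
[16] ~~~~~~~~~
~~~~~~~~~
~~~+~~+~~
~~~+v++~~
~~~~++~~~
~~~~~~~~~
~~~~~~~~~
[17] ~~~~~~~~~
~~~~~~~~~
~~~+~~+~~
~~~+~>+~~
~~~~++~~~
~~~~~~~~~
~~~~~~~~~
[18] ~~~~~~~~~
~~~~~~~~~
~~~+~^+~~
~~~+~~+~~
~~~~++~~~
~~~~~~~~~
~~~~~~~~~
[19] ~~~~~~~~~
~~~~~~~~~
~~~+~+>~~
~~~+~~+~~
~~~~++~~~
~~~~~~~~~
~~~~~~~~~
[20] ~~~~~~~~~
~~~~~~^~~
~~~+~+~~~
~~~+~~+~~
~~~~++~~~
~~~~~~~~~
~~~~~~~~~
[21] ~~~~~~~~~
~~~~~~+>~
~~~+~+~~~
~~~+~~+~~
~~~~++~~~
~~~~~~~~~
~~~~~~~~~
[22] ~~~~~~~~~
~~~~~~++~
~~~+~+~v~
~~~+~~+~~
~~~~++~~~
~~~~~~~~~
~~~~~~~~~

1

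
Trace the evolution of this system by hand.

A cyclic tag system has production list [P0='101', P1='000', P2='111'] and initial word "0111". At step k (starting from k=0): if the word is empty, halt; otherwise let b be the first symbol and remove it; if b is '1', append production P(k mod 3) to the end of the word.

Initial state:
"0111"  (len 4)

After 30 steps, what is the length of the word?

19

k=0  "0111"  (len 4)
k=1  "111"  (len 3)
k=2  "11000"  (len 5)
k=3  "1000111"  (len 7)
k=4  "000111101"  (len 9)
k=5  "00111101"  (len 8)
k=6  "0111101"  (len 7)
k=7  "111101"  (len 6)
k=8  "11101000"  (len 8)
k=9  "1101000111"  (len 10)
k=10  "101000111101"  (len 12)
k=11  "01000111101000"  (len 14)
k=12  "1000111101000"  (len 13)
k=13  "000111101000101"  (len 15)
k=14  "00111101000101"  (len 14)
k=15  "0111101000101"  (len 13)
k=16  "111101000101"  (len 12)
k=17  "11101000101000"  (len 14)
k=18  "1101000101000111"  (len 16)
k=19  "101000101000111101"  (len 18)
k=20  "01000101000111101000"  (len 20)
k=21  "1000101000111101000"  (len 19)
k=22  "000101000111101000101"  (len 21)
k=23  "00101000111101000101"  (len 20)
k=24  "0101000111101000101"  (len 19)
k=25  "101000111101000101"  (len 18)
k=26  "01000111101000101000"  (len 20)
k=27  "1000111101000101000"  (len 19)
k=28  "000111101000101000101"  (len 21)
k=29  "00111101000101000101"  (len 20)
k=30  "0111101000101000101"  (len 19)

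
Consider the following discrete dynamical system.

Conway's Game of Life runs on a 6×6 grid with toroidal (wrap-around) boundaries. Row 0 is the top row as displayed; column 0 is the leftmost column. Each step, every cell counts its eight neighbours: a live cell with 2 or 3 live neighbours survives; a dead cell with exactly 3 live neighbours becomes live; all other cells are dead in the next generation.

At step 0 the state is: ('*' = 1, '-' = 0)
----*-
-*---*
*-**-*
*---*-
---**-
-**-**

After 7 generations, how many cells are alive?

k=0  ----*-
-*---*
*-**-*
*---*-
---**-
-**-**
k=1  -****-
-***-*
--**--
***---
***---
--*--*
k=2  -----*
*-----
----*-
*-----
---*-*
----**
k=3  *---**
-----*
-----*
----**
*----*
*----*
k=4  ----*-
------
*----*
----*-
------
-*----
k=5  ------
-----*
-----*
-----*
------
------
k=6  ------
------
*---**
------
------
------
k=7  ------
-----*
-----*
-----*
------
------

3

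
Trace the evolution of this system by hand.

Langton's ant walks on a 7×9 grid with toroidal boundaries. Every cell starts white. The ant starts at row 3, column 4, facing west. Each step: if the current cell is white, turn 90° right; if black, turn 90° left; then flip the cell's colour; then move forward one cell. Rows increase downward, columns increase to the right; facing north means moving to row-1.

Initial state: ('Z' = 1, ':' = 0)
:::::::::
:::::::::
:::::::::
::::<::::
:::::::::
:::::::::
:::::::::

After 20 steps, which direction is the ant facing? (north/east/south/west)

east

gen 0: :::::::::
:::::::::
:::::::::
::::<::::
:::::::::
:::::::::
:::::::::
gen 1: :::::::::
:::::::::
::::^::::
::::Z::::
:::::::::
:::::::::
:::::::::
gen 2: :::::::::
:::::::::
::::Z>:::
::::Z::::
:::::::::
:::::::::
:::::::::
gen 3: :::::::::
:::::::::
::::ZZ:::
::::Zv:::
:::::::::
:::::::::
:::::::::
gen 4: :::::::::
:::::::::
::::ZZ:::
::::<Z:::
:::::::::
:::::::::
:::::::::
gen 5: :::::::::
:::::::::
::::ZZ:::
:::::Z:::
::::v::::
:::::::::
:::::::::
gen 6: :::::::::
:::::::::
::::ZZ:::
:::::Z:::
:::<Z::::
:::::::::
:::::::::
gen 7: :::::::::
:::::::::
::::ZZ:::
:::^:Z:::
:::ZZ::::
:::::::::
:::::::::
gen 8: :::::::::
:::::::::
::::ZZ:::
:::Z>Z:::
:::ZZ::::
:::::::::
:::::::::
gen 9: :::::::::
:::::::::
::::ZZ:::
:::ZZZ:::
:::Zv::::
:::::::::
:::::::::
gen 10: :::::::::
:::::::::
::::ZZ:::
:::ZZZ:::
:::Z:>:::
:::::::::
:::::::::
gen 11: :::::::::
:::::::::
::::ZZ:::
:::ZZZ:::
:::Z:Z:::
:::::v:::
:::::::::
gen 12: :::::::::
:::::::::
::::ZZ:::
:::ZZZ:::
:::Z:Z:::
::::<Z:::
:::::::::
gen 13: :::::::::
:::::::::
::::ZZ:::
:::ZZZ:::
:::Z^Z:::
::::ZZ:::
:::::::::
gen 14: :::::::::
:::::::::
::::ZZ:::
:::ZZZ:::
:::ZZ>:::
::::ZZ:::
:::::::::
gen 15: :::::::::
:::::::::
::::ZZ:::
:::ZZ^:::
:::ZZ::::
::::ZZ:::
:::::::::
gen 16: :::::::::
:::::::::
::::ZZ:::
:::Z<::::
:::ZZ::::
::::ZZ:::
:::::::::
gen 17: :::::::::
:::::::::
::::ZZ:::
:::Z:::::
:::Zv::::
::::ZZ:::
:::::::::
gen 18: :::::::::
:::::::::
::::ZZ:::
:::Z:::::
:::Z:>:::
::::ZZ:::
:::::::::
gen 19: :::::::::
:::::::::
::::ZZ:::
:::Z:::::
:::Z:Z:::
::::Zv:::
:::::::::
gen 20: :::::::::
:::::::::
::::ZZ:::
:::Z:::::
:::Z:Z:::
::::Z:>::
:::::::::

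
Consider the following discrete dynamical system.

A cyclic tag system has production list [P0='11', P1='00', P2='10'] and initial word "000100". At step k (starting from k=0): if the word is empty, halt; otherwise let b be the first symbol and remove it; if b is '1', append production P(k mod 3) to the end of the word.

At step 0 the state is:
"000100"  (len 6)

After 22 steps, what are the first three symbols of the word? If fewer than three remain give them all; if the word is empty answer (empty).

0) "000100"  (len 6)
1) "00100"  (len 5)
2) "0100"  (len 4)
3) "100"  (len 3)
4) "0011"  (len 4)
5) "011"  (len 3)
6) "11"  (len 2)
7) "111"  (len 3)
8) "1100"  (len 4)
9) "10010"  (len 5)
10) "001011"  (len 6)
11) "01011"  (len 5)
12) "1011"  (len 4)
13) "01111"  (len 5)
14) "1111"  (len 4)
15) "11110"  (len 5)
16) "111011"  (len 6)
17) "1101100"  (len 7)
18) "10110010"  (len 8)
19) "011001011"  (len 9)
20) "11001011"  (len 8)
21) "100101110"  (len 9)
22) "0010111011"  (len 10)

001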